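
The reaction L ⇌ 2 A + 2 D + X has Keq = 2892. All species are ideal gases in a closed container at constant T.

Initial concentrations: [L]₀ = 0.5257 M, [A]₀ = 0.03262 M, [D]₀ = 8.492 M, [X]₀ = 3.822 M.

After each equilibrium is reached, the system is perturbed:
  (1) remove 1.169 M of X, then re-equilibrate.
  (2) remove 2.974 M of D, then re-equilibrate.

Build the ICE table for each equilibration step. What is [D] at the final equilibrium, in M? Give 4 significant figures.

Q₀ = 0.5579 vs Keq = 2892 ⇒ Q<K, forward
Step 1:
                   L          A          D          X
  Initial     0.5257    0.03262      8.492      3.822
  Change     -0.4256     0.8511     0.8511     0.4256
  Equil       0.1001     0.8838      9.343      4.248
  solve Keq expr → x = 0.4256; check Q = 2892
Then remove 1.169 M of X.
Step 2:
                   L          A          D          X
  Initial     0.1001     0.8838      9.343      3.079
  Change    -0.01974    0.03949    0.03949    0.01974
  Equil      0.08039     0.9232      9.383      3.098
  solve Keq expr → x = 0.01974; check Q = 2892
Then remove 2.974 M of D.
Step 3:
                   L          A          D          X
  Initial    0.08039     0.9232      6.409      3.098
  Change    -0.03543    0.07086    0.07086    0.03543
  Equil      0.04496     0.9941      6.479      3.134
  solve Keq expr → x = 0.03543; check Q = 2892

[D]_eq = 6.479 M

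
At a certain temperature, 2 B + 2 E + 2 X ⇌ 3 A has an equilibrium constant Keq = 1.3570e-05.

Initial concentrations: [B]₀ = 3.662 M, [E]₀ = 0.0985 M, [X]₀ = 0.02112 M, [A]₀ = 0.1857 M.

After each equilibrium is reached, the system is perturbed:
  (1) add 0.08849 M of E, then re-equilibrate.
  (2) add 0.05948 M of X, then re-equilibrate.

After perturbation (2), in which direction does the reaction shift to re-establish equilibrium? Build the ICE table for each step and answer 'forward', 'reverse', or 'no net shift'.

Direction: forward

Q₀ = 110.3 vs Keq = 1.3570e-05 ⇒ Q>K, reverse
Step 1:
                    B           E           X           A
  Initial       3.662      0.0985     0.02112      0.1857
  Change         0.12        0.12        0.12       -0.18
  Equil         3.782      0.2185      0.1411    0.005694
  solve Keq expr → x = -0.06; check Q = 1.3570e-05
Then add 0.08849 M of E.
Step 2:
                    B           E           X           A
  Initial       3.782       0.307      0.1411    0.005694
  Change  -9.3430e-04 -9.3430e-04 -9.3430e-04    0.001401
  Equil         3.781      0.3061      0.1402    0.007095
  solve Keq expr → x = 4.6715e-04; check Q = 1.3570e-05
Then add 0.05948 M of X.
Step 3:
                    B           E           X           A
  Initial       3.781      0.3061      0.1997    0.007095
  Change    -0.001216   -0.001216   -0.001216    0.001824
  Equil          3.78      0.3048      0.1985    0.008919
  solve Keq expr → x = 6.0813e-04; check Q = 1.3570e-05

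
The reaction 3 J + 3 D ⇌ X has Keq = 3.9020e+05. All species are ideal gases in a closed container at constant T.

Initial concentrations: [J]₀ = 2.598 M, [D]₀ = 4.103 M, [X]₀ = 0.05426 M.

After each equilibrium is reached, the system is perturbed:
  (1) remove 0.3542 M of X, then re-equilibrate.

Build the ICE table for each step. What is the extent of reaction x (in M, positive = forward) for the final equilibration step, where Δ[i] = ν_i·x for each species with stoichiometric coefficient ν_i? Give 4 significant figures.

x = 4.3672e-04 M

Q₀ = 4.4798e-05 vs Keq = 3.9020e+05 ⇒ Q<K, forward
Step 1:
                   J          D          X
  init         2.598      4.103    0.05426
  Δ           -2.589     -2.589     0.8631
  eq        0.008784      1.514     0.9173
  solve Keq expr → x = 0.8631; check Q = 3.9020e+05
Then remove 0.3542 M of X.
Step 2:
                   J          D          X
  init      0.008784      1.514     0.5631
  Δ         -0.00131   -0.00131 4.3672e-04
  eq        0.007474      1.512     0.5636
  solve Keq expr → x = 4.3672e-04; check Q = 3.9020e+05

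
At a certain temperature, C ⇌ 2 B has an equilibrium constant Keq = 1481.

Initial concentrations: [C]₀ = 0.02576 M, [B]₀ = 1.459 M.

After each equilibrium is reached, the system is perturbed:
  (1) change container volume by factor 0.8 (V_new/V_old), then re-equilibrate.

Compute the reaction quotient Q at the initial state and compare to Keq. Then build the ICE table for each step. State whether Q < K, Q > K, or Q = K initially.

Q₀ = 82.64 vs Keq = 1481 ⇒ Q<K, forward
Step 1:
                  C         B
  I         0.02576     1.459
  C        -0.02423   0.04845
  E        0.001534     1.507
  solve Keq expr → x = 0.02423; check Q = 1481
Then change container volume by factor 0.8 (V_new/V_old).
Step 2:
                  C         B
  I        0.001918     1.884
  C       4.7706e-04 -9.5413e-04
  E        0.002395     1.883
  solve Keq expr → x = -4.7706e-04; check Q = 1481

Q₀ = 82.64; Q < K (proceeds forward)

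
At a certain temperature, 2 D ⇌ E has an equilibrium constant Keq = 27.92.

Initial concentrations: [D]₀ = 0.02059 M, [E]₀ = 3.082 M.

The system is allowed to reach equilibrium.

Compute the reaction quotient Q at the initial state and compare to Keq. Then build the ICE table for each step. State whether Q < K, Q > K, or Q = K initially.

Q₀ = 7270 vs Keq = 27.92 ⇒ Q>K, reverse
Step 1:
                  D         E
  Initial   0.02059     3.082
  Change     0.3034   -0.1517
  Equil       0.324      2.93
  solve Keq expr → x = -0.1517; check Q = 27.92

Q₀ = 7270; Q > K (proceeds reverse)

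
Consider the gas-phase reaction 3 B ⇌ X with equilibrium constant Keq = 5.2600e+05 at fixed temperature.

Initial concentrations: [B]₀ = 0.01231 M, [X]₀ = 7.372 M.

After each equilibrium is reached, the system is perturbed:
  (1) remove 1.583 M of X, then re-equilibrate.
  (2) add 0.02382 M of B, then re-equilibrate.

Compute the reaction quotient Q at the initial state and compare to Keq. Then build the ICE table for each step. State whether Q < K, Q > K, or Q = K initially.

Q₀ = 3.9519e+06 vs Keq = 5.2600e+05 ⇒ Q>K, reverse
Step 1:
                   B          X
  init       0.01231      7.372
  Δ           0.0118  -0.003932
  eq         0.02411      7.368
  solve Keq expr → x = -0.003932; check Q = 5.2600e+05
Then remove 1.583 M of X.
Step 2:
                   B          X
  init       0.02411      5.785
  Δ        -0.001866 6.2215e-04
  eq         0.02224      5.786
  solve Keq expr → x = 6.2215e-04; check Q = 5.2600e+05
Then add 0.02382 M of B.
Step 3:
                   B          X
  init       0.04606      5.786
  Δ         -0.02381   0.007937
  eq         0.02225      5.794
  solve Keq expr → x = 0.007937; check Q = 5.2600e+05

Q₀ = 3.9519e+06; Q > K (proceeds reverse)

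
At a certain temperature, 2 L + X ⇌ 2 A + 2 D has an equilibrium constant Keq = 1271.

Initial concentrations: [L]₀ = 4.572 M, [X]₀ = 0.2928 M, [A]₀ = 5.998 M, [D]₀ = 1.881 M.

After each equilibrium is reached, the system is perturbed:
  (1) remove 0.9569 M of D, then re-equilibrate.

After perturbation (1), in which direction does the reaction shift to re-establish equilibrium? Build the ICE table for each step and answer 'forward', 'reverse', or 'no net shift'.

Direction: forward

Q₀ = 20.8 vs Keq = 1271 ⇒ Q<K, forward
Step 1:
                  L         X         A         D
  Initial     4.572    0.2928     5.998     1.881
  Change    -0.5605   -0.2803    0.5605    0.5605
  Equil       4.011   0.01254     6.559     2.442
  solve Keq expr → x = 0.2803; check Q = 1271
Then remove 0.9569 M of D.
Step 2:
                  L         X         A         D
  Initial     4.011   0.01254     6.559     1.485
  Change   -0.01549 -0.007745   0.01549   0.01549
  Equil       3.996  0.004792     6.574       1.5
  solve Keq expr → x = 0.007745; check Q = 1271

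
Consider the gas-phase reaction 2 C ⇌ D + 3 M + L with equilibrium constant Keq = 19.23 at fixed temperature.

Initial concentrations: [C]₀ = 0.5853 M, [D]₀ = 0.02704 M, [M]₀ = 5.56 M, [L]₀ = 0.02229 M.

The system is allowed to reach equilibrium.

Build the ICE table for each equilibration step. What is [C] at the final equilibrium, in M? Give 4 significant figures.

[C]_eq = 0.3918 M

Q₀ = 0.3024 vs Keq = 19.23 ⇒ Q<K, forward
Step 1:
                    C           D           M           L
  I            0.5853     0.02704        5.56     0.02229
  C           -0.1935     0.09677      0.2903     0.09677
  E            0.3918      0.1238        5.85      0.1191
  solve Keq expr → x = 0.09677; check Q = 19.23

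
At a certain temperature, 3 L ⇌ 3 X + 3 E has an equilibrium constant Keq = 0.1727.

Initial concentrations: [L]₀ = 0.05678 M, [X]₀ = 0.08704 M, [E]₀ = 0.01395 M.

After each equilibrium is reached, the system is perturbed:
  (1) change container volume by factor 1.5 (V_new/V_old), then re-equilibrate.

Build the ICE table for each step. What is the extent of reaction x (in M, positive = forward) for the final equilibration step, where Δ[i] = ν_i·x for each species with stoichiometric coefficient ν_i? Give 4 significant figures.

Q₀ = 9.7790e-06 vs Keq = 0.1727 ⇒ Q<K, forward
Step 1:
                    L           X           E
  init        0.05678     0.08704     0.01395
  Δ          -0.04336     0.04336     0.04336
  eq          0.01342      0.1304     0.05731
  solve Keq expr → x = 0.01445; check Q = 0.1727
Then change container volume by factor 1.5 (V_new/V_old).
Step 2:
                    L           X           E
  init       0.008947     0.08693     0.03821
  Δ         -0.002426    0.002426    0.002426
  eq          0.00652     0.08936     0.04063
  solve Keq expr → x = 8.0879e-04; check Q = 0.1727

x = 8.0879e-04 M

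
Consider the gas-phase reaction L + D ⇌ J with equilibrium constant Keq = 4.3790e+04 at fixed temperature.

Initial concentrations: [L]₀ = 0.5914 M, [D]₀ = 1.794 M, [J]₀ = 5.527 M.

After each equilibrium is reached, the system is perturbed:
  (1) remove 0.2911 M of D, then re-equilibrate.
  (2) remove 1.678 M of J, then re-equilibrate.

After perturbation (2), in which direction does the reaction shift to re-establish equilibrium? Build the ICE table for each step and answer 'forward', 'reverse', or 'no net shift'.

Q₀ = 5.209 vs Keq = 4.3790e+04 ⇒ Q<K, forward
Step 1:
                    L           D           J
  I            0.5914       1.794       5.527
  C           -0.5913     -0.5913      0.5913
  E        1.1617e-04       1.203       6.118
  solve Keq expr → x = 0.5913; check Q = 4.3790e+04
Then remove 0.2911 M of D.
Step 2:
                    L           D           J
  I        1.1617e-04      0.9116       6.118
  C        3.7088e-05  3.7088e-05 -3.7088e-05
  E        1.5326e-04      0.9117       6.118
  solve Keq expr → x = -3.7088e-05; check Q = 4.3790e+04
Then remove 1.678 M of J.
Step 3:
                    L           D           J
  I        1.5326e-04      0.9117        4.44
  C       -4.2027e-05 -4.2027e-05  4.2027e-05
  E        1.1123e-04      0.9116        4.44
  solve Keq expr → x = 4.2027e-05; check Q = 4.3790e+04

Direction: forward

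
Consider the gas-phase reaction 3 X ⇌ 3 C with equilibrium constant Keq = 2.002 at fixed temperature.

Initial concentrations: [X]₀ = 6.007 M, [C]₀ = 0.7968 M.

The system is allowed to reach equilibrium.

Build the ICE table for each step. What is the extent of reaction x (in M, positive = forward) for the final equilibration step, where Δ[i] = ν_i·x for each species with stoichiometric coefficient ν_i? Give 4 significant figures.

Q₀ = 0.002334 vs Keq = 2.002 ⇒ Q<K, forward
Step 1:
                   X          C
  init         6.007     0.7968
  Δ           -2.997      2.997
  eq            3.01      3.794
  solve Keq expr → x = 0.999; check Q = 2.002

x = 0.999 M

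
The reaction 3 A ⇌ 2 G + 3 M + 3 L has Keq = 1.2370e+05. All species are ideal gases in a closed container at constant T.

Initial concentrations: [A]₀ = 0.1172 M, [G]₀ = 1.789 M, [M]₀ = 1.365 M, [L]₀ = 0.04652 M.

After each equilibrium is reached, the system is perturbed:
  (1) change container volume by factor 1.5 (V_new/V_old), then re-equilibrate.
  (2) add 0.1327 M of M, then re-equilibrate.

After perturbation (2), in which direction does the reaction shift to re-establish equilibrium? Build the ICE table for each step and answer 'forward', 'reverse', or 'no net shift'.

Direction: reverse

Q₀ = 0.509 vs Keq = 1.2370e+05 ⇒ Q<K, forward
Step 1:
                  A         G         M         L
  I          0.1172     1.789     1.365   0.04652
  C         -0.1102   0.07345    0.1102    0.1102
  E        0.007023     1.862     1.475    0.1567
  solve Keq expr → x = 0.03673; check Q = 1.2370e+05
Then change container volume by factor 1.5 (V_new/V_old).
Step 2:
                  A         G         M         L
  I        0.004682     1.242    0.9835    0.1045
  C       -0.002241  0.001494  0.002241  0.002241
  E        0.002441     1.243    0.9857    0.1067
  solve Keq expr → x = 7.4709e-04; check Q = 1.2370e+05
Then add 0.1327 M of M.
Step 3:
                  A         G         M         L
  I        0.002441     1.243     1.118    0.1067
  C       3.1917e-04 -2.1278e-04 -3.1917e-04 -3.1917e-04
  E         0.00276     1.243     1.118    0.1064
  solve Keq expr → x = -1.0639e-04; check Q = 1.2370e+05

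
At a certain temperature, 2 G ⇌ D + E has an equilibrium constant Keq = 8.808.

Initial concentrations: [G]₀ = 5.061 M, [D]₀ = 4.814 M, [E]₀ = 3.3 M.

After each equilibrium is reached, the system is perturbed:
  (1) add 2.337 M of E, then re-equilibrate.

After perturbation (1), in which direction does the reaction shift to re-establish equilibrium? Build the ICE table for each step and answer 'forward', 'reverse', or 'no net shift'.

Direction: reverse

Q₀ = 0.6202 vs Keq = 8.808 ⇒ Q<K, forward
Step 1:
                   G          D          E
  I            5.061      4.814        3.3
  C           -3.176      1.588      1.588
  E            1.885      6.402      4.888
  solve Keq expr → x = 1.588; check Q = 8.808
Then add 2.337 M of E.
Step 2:
                   G          D          E
  I            1.885      6.402      7.225
  C            0.348     -0.174     -0.174
  E            2.233      6.228      7.051
  solve Keq expr → x = -0.174; check Q = 8.808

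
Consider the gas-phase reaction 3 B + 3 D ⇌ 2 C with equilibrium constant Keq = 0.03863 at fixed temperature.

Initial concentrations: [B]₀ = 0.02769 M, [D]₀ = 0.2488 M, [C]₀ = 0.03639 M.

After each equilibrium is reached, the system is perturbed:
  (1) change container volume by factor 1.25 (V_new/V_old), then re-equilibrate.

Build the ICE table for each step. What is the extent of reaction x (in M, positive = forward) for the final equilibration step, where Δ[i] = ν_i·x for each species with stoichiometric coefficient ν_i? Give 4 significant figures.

Q₀ = 4050 vs Keq = 0.03863 ⇒ Q>K, reverse
Step 1:
                  B         D         C
  init      0.02769    0.2488   0.03639
  Δ         0.05345   0.05345  -0.03564
  eq        0.08114    0.3023 7.5490e-04
  solve Keq expr → x = -0.01782; check Q = 0.03863
Then change container volume by factor 1.25 (V_new/V_old).
Step 2:
                  B         D         C
  init      0.06491    0.2418 6.0392e-04
  Δ       3.2065e-04 3.2065e-04 -2.1377e-04
  eq        0.06523    0.2421 3.9015e-04
  solve Keq expr → x = -1.0688e-04; check Q = 0.03863

x = -1.0688e-04 M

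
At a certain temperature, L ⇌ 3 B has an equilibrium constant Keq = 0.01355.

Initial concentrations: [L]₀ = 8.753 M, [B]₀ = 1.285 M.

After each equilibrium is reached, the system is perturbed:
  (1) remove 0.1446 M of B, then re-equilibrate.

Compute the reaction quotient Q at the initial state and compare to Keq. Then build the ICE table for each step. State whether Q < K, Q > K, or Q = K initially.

Q₀ = 0.2424; Q > K (proceeds reverse)

Q₀ = 0.2424 vs Keq = 0.01355 ⇒ Q>K, reverse
Step 1:
                  L         B
  I           8.753     1.285
  C          0.2629   -0.7888
  E           9.016    0.4962
  solve Keq expr → x = -0.2629; check Q = 0.01355
Then remove 0.1446 M of B.
Step 2:
                  L         B
  I           9.016    0.3516
  C        -0.04791    0.1437
  E           8.968    0.4953
  solve Keq expr → x = 0.04791; check Q = 0.01355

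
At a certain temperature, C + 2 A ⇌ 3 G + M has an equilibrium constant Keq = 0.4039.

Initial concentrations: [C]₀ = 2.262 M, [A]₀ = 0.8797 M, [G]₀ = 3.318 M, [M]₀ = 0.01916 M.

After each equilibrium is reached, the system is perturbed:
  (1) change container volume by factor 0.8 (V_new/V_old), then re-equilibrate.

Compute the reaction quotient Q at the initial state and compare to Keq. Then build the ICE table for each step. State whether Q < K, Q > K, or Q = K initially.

Q₀ = 0.3998 vs Keq = 0.4039 ⇒ Q<K, forward
Step 1:
                    C           A           G           M
  I             2.262      0.8797       3.318     0.01916
  C       -1.7023e-04 -3.4046e-04  5.1070e-04  1.7023e-04
  E             2.262      0.8794       3.319     0.01933
  solve Keq expr → x = 1.7023e-04; check Q = 0.4039
Then change container volume by factor 0.8 (V_new/V_old).
Step 2:
                    C           A           G           M
  I             2.827       1.099       4.148     0.02416
  C          0.004313    0.008626    -0.01294   -0.004313
  E             2.832       1.108       4.135     0.01985
  solve Keq expr → x = -0.004313; check Q = 0.4039

Q₀ = 0.3998; Q < K (proceeds forward)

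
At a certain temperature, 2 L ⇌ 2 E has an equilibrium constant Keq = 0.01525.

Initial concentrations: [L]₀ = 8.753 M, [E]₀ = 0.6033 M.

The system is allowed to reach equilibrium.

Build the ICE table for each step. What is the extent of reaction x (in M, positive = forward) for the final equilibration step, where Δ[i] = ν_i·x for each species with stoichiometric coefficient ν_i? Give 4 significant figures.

x = 0.2126 M

Q₀ = 0.004751 vs Keq = 0.01525 ⇒ Q<K, forward
Step 1:
                   L          E
  init         8.753     0.6033
  Δ          -0.4251     0.4251
  eq           8.328      1.028
  solve Keq expr → x = 0.2126; check Q = 0.01525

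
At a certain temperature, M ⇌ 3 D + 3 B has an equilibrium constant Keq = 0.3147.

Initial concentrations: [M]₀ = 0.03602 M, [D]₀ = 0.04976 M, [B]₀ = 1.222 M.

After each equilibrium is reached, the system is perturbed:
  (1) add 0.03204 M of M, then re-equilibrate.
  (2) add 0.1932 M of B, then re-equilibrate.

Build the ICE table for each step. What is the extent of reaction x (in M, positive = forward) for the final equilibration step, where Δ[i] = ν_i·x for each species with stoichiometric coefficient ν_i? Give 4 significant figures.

Q₀ = 0.006242 vs Keq = 0.3147 ⇒ Q<K, forward
Step 1:
                  M         D         B
  I         0.03602   0.04976     1.222
  C         -0.0238   0.07139   0.07139
  E         0.01222    0.1211     1.293
  solve Keq expr → x = 0.0238; check Q = 0.3147
Then add 0.03204 M of M.
Step 2:
                  M         D         B
  I         0.04426    0.1211     1.293
  C        -0.01313    0.0394    0.0394
  E         0.03113    0.1605     1.333
  solve Keq expr → x = 0.01313; check Q = 0.3147
Then add 0.1932 M of B.
Step 3:
                  M         D         B
  I         0.03113    0.1605     1.526
  C          0.0043   -0.0129   -0.0129
  E         0.03543    0.1476     1.513
  solve Keq expr → x = -0.0043; check Q = 0.3147

x = -0.0043 M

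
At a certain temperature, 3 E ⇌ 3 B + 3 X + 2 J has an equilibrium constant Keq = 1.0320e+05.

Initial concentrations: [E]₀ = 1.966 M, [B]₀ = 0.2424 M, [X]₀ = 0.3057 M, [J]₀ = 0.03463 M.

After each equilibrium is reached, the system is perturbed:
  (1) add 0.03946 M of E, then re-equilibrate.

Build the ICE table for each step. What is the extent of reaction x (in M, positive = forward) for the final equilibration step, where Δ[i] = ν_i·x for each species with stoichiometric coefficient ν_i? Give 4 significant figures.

x = 0.01146 M

Q₀ = 6.4215e-08 vs Keq = 1.0320e+05 ⇒ Q<K, forward
Step 1:
                  E         B         X         J
  Initial     1.966    0.2424    0.3057   0.03463
  Change     -1.853     1.853     1.853     1.235
  Equil      0.1131     2.095     2.159      1.27
  solve Keq expr → x = 0.6176; check Q = 1.0320e+05
Then add 0.03946 M of E.
Step 2:
                  E         B         X         J
  Initial    0.1525     2.095     2.159      1.27
  Change   -0.03437   0.03437   0.03437   0.02292
  Equil      0.1182      2.13     2.193     1.293
  solve Keq expr → x = 0.01146; check Q = 1.0320e+05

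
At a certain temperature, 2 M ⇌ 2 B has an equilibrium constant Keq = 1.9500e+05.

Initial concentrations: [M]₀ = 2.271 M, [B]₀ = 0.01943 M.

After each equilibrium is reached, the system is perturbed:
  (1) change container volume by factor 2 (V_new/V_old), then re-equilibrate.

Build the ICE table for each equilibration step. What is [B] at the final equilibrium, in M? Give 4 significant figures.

[B]_eq = 1.143 M

Q₀ = 7.3200e-05 vs Keq = 1.9500e+05 ⇒ Q<K, forward
Step 1:
                   M          B
  I            2.271    0.01943
  C           -2.266      2.266
  E         0.005175      2.285
  solve Keq expr → x = 1.133; check Q = 1.9500e+05
Then change container volume by factor 2 (V_new/V_old).
Step 2:
                   M          B
  I         0.002588      1.143
  C                0          0
  E         0.002588      1.143
  solve Keq expr → x = 0; check Q = 1.9500e+05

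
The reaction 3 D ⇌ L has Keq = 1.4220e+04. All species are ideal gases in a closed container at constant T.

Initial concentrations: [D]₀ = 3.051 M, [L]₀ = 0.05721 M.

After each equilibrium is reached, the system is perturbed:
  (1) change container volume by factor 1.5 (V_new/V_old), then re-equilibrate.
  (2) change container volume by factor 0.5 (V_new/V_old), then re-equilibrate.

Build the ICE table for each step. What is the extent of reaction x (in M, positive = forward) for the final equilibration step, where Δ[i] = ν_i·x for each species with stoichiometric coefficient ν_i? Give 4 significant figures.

Q₀ = 0.002014 vs Keq = 1.4220e+04 ⇒ Q<K, forward
Step 1:
                    D           L
  Initial       3.051     0.05721
  Change       -3.009       1.003
  Equil       0.04209        1.06
  solve Keq expr → x = 1.003; check Q = 1.4220e+04
Then change container volume by factor 1.5 (V_new/V_old).
Step 2:
                    D           L
  Initial     0.02806      0.7068
  Change     0.008659   -0.002886
  Equil       0.03672      0.7039
  solve Keq expr → x = -0.002886; check Q = 1.4220e+04
Then change container volume by factor 0.5 (V_new/V_old).
Step 3:
                    D           L
  Initial     0.07343       1.408
  Change     -0.02708    0.009025
  Equil       0.04636       1.417
  solve Keq expr → x = 0.009025; check Q = 1.4220e+04

x = 0.009025 M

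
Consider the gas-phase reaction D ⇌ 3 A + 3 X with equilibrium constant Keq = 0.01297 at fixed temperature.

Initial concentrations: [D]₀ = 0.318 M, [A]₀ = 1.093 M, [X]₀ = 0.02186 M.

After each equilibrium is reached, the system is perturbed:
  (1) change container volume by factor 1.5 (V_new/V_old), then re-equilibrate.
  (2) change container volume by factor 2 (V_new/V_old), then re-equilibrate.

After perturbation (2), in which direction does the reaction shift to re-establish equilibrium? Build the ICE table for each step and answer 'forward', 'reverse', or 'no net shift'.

Direction: forward

Q₀ = 4.2893e-05 vs Keq = 0.01297 ⇒ Q<K, forward
Step 1:
                   D          A          X
  init         0.318      1.093    0.02186
  Δ         -0.03555     0.1066     0.1066
  eq          0.2825        1.2     0.1285
  solve Keq expr → x = 0.03555; check Q = 0.01297
Then change container volume by factor 1.5 (V_new/V_old).
Step 2:
                   D          A          X
  init        0.1883     0.7998    0.08567
  Δ         -0.02136    0.06409    0.06409
  eq          0.1669     0.8639     0.1498
  solve Keq expr → x = 0.02136; check Q = 0.01297
Then change container volume by factor 2 (V_new/V_old).
Step 3:
                   D          A          X
  init       0.08347     0.4319    0.07488
  Δ         -0.03094    0.09281    0.09281
  eq         0.05253     0.5247     0.1677
  solve Keq expr → x = 0.03094; check Q = 0.01297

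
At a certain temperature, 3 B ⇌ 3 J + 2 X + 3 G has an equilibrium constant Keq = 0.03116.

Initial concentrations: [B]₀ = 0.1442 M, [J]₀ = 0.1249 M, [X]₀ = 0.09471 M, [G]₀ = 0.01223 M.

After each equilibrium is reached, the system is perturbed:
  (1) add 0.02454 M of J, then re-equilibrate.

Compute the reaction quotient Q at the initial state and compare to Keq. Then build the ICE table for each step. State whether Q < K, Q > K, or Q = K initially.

Q₀ = 1.0663e-08 vs Keq = 0.03116 ⇒ Q<K, forward
Step 1:
                   B          J          X          G
  Initial     0.1442     0.1249    0.09471    0.01223
  Change     -0.1145     0.1145    0.07633     0.1145
  Equil      0.02971     0.2394      0.171     0.1267
  solve Keq expr → x = 0.03816; check Q = 0.03116
Then add 0.02454 M of J.
Step 2:
                   B          J          X          G
  Initial    0.02971     0.2639      0.171     0.1267
  Change     0.00208   -0.00208  -0.001387   -0.00208
  Equil      0.03179     0.2619     0.1697     0.1246
  solve Keq expr → x = -6.9349e-04; check Q = 0.03116

Q₀ = 1.0663e-08; Q < K (proceeds forward)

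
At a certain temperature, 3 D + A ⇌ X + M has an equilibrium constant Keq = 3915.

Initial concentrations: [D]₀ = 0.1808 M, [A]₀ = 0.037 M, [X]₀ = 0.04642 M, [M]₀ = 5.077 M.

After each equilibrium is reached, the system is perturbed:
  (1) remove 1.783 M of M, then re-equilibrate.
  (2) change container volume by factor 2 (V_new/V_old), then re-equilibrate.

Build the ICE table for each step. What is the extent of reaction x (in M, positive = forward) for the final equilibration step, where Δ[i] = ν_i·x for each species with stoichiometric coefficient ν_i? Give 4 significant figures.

Q₀ = 1078 vs Keq = 3915 ⇒ Q<K, forward
Step 1:
                    D           A           X           M
  I            0.1808       0.037     0.04642       5.077
  C          -0.03599      -0.012       0.012       0.012
  E            0.1448       0.025     0.05842       5.089
  solve Keq expr → x = 0.012; check Q = 3915
Then remove 1.783 M of M.
Step 2:
                    D           A           X           M
  I            0.1448       0.025     0.05842       3.306
  C           -0.0104   -0.003465    0.003465    0.003465
  E            0.1344     0.02154     0.06188       3.309
  solve Keq expr → x = 0.003465; check Q = 3915
Then change container volume by factor 2 (V_new/V_old).
Step 3:
                    D           A           X           M
  I           0.06721     0.01077     0.03094       1.655
  C           0.01818     0.00606    -0.00606    -0.00606
  E           0.08539     0.01683     0.02488       1.649
  solve Keq expr → x = -0.00606; check Q = 3915

x = -0.00606 M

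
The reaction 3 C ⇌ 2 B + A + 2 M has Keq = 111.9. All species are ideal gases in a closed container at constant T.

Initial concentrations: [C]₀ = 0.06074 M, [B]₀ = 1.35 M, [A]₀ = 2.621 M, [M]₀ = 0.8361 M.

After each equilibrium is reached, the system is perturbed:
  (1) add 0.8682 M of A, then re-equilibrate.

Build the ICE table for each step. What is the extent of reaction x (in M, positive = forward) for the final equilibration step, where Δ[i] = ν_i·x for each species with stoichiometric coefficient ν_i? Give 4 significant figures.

Q₀ = 1.4901e+04 vs Keq = 111.9 ⇒ Q>K, reverse
Step 1:
                  C         B         A         M
  I         0.06074      1.35     2.621    0.8361
  C          0.1959   -0.1306   -0.0653   -0.1306
  E          0.2566     1.219     2.556    0.7055
  solve Keq expr → x = -0.0653; check Q = 111.9
Then add 0.8682 M of A.
Step 2:
                  C         B         A         M
  I          0.2566     1.219     3.424    0.7055
  C         0.02037  -0.01358 -0.006791  -0.01358
  E           0.277     1.206     3.417    0.6919
  solve Keq expr → x = -0.006791; check Q = 111.9

x = -0.006791 M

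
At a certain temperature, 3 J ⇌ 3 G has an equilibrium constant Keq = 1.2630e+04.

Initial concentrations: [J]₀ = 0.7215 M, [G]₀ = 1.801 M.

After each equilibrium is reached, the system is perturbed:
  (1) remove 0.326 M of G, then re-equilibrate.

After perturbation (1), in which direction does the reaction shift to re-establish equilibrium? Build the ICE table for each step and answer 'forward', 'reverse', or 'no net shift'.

Direction: forward

Q₀ = 15.55 vs Keq = 1.2630e+04 ⇒ Q<K, forward
Step 1:
                   J          G
  Initial     0.7215      1.801
  Change     -0.6176     0.6176
  Equil       0.1039      2.419
  solve Keq expr → x = 0.2059; check Q = 1.2630e+04
Then remove 0.326 M of G.
Step 2:
                   J          G
  Initial     0.1039      2.093
  Change    -0.01342    0.01342
  Equil      0.09044      2.106
  solve Keq expr → x = 0.004474; check Q = 1.2630e+04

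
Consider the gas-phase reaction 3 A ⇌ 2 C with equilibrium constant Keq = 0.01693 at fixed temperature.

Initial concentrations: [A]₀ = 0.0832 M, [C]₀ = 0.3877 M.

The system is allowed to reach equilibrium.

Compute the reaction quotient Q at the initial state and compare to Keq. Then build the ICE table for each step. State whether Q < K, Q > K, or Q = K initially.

Q₀ = 261 vs Keq = 0.01693 ⇒ Q>K, reverse
Step 1:
                   A          C
  init        0.0832     0.3877
  Δ           0.4956    -0.3304
  eq          0.5788     0.0573
  solve Keq expr → x = -0.1652; check Q = 0.01693

Q₀ = 261; Q > K (proceeds reverse)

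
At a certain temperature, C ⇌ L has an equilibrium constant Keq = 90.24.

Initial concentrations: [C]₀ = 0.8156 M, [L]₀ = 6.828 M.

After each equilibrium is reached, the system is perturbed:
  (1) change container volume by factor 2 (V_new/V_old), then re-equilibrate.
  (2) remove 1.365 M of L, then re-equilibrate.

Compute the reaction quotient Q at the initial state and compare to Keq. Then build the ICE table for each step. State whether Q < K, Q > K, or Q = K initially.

Q₀ = 8.372; Q < K (proceeds forward)

Q₀ = 8.372 vs Keq = 90.24 ⇒ Q<K, forward
Step 1:
                  C         L
  init       0.8156     6.828
  Δ         -0.7318    0.7318
  eq        0.08377      7.56
  solve Keq expr → x = 0.7318; check Q = 90.24
Then change container volume by factor 2 (V_new/V_old).
Step 2:
                  C         L
  init      0.04189      3.78
  Δ               0         0
  eq        0.04189      3.78
  solve Keq expr → x = 0; check Q = 90.24
Then remove 1.365 M of L.
Step 3:
                  C         L
  init      0.04189     2.415
  Δ        -0.01496   0.01496
  eq        0.02693      2.43
  solve Keq expr → x = 0.01496; check Q = 90.24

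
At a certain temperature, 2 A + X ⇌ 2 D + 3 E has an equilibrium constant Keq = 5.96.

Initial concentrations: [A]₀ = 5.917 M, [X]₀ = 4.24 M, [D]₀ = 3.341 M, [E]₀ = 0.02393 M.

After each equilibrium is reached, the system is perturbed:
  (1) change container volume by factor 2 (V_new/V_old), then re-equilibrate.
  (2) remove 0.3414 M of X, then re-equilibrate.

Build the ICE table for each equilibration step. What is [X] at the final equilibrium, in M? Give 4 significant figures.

Q₀ = 1.0304e-06 vs Keq = 5.96 ⇒ Q<K, forward
Step 1:
                   A          X          D          E
  Initial      5.917       4.24      3.341    0.02393
  Change      -1.633    -0.8165      1.633       2.45
  Equil        4.284      3.423      4.974      2.474
  solve Keq expr → x = 0.8165; check Q = 5.96
Then change container volume by factor 2 (V_new/V_old).
Step 2:
                   A          X          D          E
  Initial      2.142      1.712      2.487      1.237
  Change     -0.2656    -0.1328     0.2656     0.3984
  Equil        1.876      1.579      2.753      1.635
  solve Keq expr → x = 0.1328; check Q = 5.96
Then remove 0.3414 M of X.
Step 3:
                   A          X          D          E
  Initial      1.876      1.238      2.753      1.635
  Change     0.04872    0.02436   -0.04872   -0.07308
  Equil        1.925      1.262      2.704      1.562
  solve Keq expr → x = -0.02436; check Q = 5.96

[X]_eq = 1.262 M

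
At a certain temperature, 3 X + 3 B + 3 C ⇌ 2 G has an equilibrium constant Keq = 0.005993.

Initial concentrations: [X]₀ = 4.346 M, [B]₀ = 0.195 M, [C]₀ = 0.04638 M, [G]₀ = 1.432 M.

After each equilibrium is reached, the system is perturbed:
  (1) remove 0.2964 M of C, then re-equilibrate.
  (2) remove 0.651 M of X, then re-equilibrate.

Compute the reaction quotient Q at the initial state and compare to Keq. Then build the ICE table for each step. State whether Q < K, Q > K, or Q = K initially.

Q₀ = 3.3769e+04 vs Keq = 0.005993 ⇒ Q>K, reverse
Step 1:
                    X           B           C           G
  I             4.346       0.195     0.04638       1.432
  C            0.8597      0.8597      0.8597     -0.5731
  E             5.206       1.055       0.906      0.8589
  solve Keq expr → x = -0.2866; check Q = 0.005993
Then remove 0.2964 M of C.
Step 2:
                    X           B           C           G
  I             5.206       1.055      0.6096      0.8589
  C             0.127       0.127       0.127    -0.08466
  E             5.333       1.182      0.7366      0.7742
  solve Keq expr → x = -0.04233; check Q = 0.005993
Then remove 0.651 M of X.
Step 3:
                    X           B           C           G
  I             4.682       1.182      0.7366      0.7742
  C           0.04418     0.04418     0.04418    -0.02945
  E             4.726       1.226      0.7808      0.7448
  solve Keq expr → x = -0.01473; check Q = 0.005993

Q₀ = 3.3769e+04; Q > K (proceeds reverse)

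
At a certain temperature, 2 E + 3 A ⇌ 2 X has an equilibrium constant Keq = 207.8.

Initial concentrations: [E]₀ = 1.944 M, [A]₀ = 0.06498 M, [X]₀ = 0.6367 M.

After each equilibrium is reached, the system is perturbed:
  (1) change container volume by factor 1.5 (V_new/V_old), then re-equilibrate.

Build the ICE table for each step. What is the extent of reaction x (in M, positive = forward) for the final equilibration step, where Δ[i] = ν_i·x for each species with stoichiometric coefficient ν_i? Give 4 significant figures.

Q₀ = 391 vs Keq = 207.8 ⇒ Q>K, reverse
Step 1:
                    E           A           X
  Initial       1.944     0.06498      0.6367
  Change     0.009457     0.01419   -0.009457
  Equil         1.953     0.07917      0.6272
  solve Keq expr → x = -0.004729; check Q = 207.8
Then change container volume by factor 1.5 (V_new/V_old).
Step 2:
                    E           A           X
  Initial       1.302     0.05278      0.4182
  Change      0.01584     0.02376    -0.01584
  Equil         1.318     0.07653      0.4023
  solve Keq expr → x = -0.007919; check Q = 207.8

x = -0.007919 M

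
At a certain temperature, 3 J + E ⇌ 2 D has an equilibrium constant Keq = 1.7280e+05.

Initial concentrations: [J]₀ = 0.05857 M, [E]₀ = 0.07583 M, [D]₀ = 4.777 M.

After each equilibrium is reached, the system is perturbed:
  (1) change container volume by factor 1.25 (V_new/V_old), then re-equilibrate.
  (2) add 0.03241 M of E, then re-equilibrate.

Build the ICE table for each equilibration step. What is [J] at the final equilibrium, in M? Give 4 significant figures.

[J]_eq = 0.09167 M

Q₀ = 1.4978e+06 vs Keq = 1.7280e+05 ⇒ Q>K, reverse
Step 1:
                    J           E           D
  I           0.05857     0.07583       4.777
  C           0.05307     0.01769    -0.03538
  E            0.1116     0.09352       4.742
  solve Keq expr → x = -0.01769; check Q = 1.7280e+05
Then change container volume by factor 1.25 (V_new/V_old).
Step 2:
                    J           E           D
  I           0.08931     0.07481       3.793
  C           0.01234    0.004115    -0.00823
  E            0.1017     0.07893       3.785
  solve Keq expr → x = -0.004115; check Q = 1.7280e+05
Then add 0.03241 M of E.
Step 3:
                    J           E           D
  I            0.1017      0.1113       3.785
  C         -0.009985   -0.003328    0.006656
  E           0.09167       0.108       3.792
  solve Keq expr → x = 0.003328; check Q = 1.7280e+05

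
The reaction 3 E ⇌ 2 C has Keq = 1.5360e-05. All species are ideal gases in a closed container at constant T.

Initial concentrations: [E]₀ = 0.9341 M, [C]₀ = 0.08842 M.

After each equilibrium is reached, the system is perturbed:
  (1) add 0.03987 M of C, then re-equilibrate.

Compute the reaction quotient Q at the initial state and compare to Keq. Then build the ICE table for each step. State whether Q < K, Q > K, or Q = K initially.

Q₀ = 0.009592 vs Keq = 1.5360e-05 ⇒ Q>K, reverse
Step 1:
                  E         C
  Initial    0.9341   0.08842
  Change     0.1262  -0.08414
  Equil        1.06  0.004279
  solve Keq expr → x = -0.04207; check Q = 1.5360e-05
Then add 0.03987 M of C.
Step 2:
                  E         C
  Initial      1.06   0.04415
  Change    0.05926  -0.03951
  Equil        1.12  0.004643
  solve Keq expr → x = -0.01975; check Q = 1.5360e-05

Q₀ = 0.009592; Q > K (proceeds reverse)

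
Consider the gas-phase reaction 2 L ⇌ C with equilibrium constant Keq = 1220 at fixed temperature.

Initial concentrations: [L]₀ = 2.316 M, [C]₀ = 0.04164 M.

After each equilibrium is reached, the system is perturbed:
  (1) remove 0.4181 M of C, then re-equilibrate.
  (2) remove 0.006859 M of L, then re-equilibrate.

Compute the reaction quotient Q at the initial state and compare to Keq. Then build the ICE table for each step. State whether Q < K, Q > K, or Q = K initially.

Q₀ = 0.007763; Q < K (proceeds forward)

Q₀ = 0.007763 vs Keq = 1220 ⇒ Q<K, forward
Step 1:
                   L          C
  Initial      2.316    0.04164
  Change      -2.285      1.142
  Equil      0.03115      1.184
  solve Keq expr → x = 1.142; check Q = 1220
Then remove 0.4181 M of C.
Step 2:
                   L          C
  Initial    0.03115      0.766
  Change   -0.006047   0.003024
  Equil      0.02511      0.769
  solve Keq expr → x = 0.003024; check Q = 1220
Then remove 0.006859 M of L.
Step 3:
                   L          C
  Initial    0.01825      0.769
  Change    0.006803  -0.003402
  Equil      0.02505     0.7656
  solve Keq expr → x = -0.003402; check Q = 1220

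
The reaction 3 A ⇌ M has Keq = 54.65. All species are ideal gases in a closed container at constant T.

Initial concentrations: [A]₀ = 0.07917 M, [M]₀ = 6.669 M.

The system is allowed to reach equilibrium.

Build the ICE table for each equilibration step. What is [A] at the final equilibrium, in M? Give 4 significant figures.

[A]_eq = 0.4926 M

Q₀ = 1.3439e+04 vs Keq = 54.65 ⇒ Q>K, reverse
Step 1:
                  A         M
  I         0.07917     6.669
  C          0.4134   -0.1378
  E          0.4926     6.531
  solve Keq expr → x = -0.1378; check Q = 54.65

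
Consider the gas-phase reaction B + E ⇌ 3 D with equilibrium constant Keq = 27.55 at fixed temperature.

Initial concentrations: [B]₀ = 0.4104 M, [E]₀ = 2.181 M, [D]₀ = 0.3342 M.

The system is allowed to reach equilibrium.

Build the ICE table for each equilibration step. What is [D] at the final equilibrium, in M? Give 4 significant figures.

[D]_eq = 1.401 M

Q₀ = 0.0417 vs Keq = 27.55 ⇒ Q<K, forward
Step 1:
                    B           E           D
  Initial      0.4104       2.181      0.3342
  Change      -0.3557     -0.3557       1.067
  Equil       0.05471       1.825       1.401
  solve Keq expr → x = 0.3557; check Q = 27.55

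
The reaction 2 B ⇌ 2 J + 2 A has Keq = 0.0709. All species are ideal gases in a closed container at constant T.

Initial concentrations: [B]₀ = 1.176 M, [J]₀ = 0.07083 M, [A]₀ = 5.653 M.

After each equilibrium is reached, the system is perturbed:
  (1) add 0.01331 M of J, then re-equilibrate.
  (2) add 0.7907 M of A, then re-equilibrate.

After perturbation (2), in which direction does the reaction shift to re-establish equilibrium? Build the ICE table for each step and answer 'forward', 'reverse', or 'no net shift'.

Q₀ = 0.1159 vs Keq = 0.0709 ⇒ Q>K, reverse
Step 1:
                  B         J         A
  Initial     1.176   0.07083     5.653
  Change     0.0146   -0.0146   -0.0146
  Equil       1.191   0.05623     5.638
  solve Keq expr → x = -0.007302; check Q = 0.0709
Then add 0.01331 M of J.
Step 2:
                  B         J         A
  Initial     1.191   0.06954     5.638
  Change    0.01259  -0.01259  -0.01259
  Equil       1.203   0.05695     5.626
  solve Keq expr → x = -0.006294; check Q = 0.0709
Then add 0.7907 M of A.
Step 3:
                  B         J         A
  Initial     1.203   0.05695     6.417
  Change   0.006688 -0.006688 -0.006688
  Equil        1.21   0.05026      6.41
  solve Keq expr → x = -0.003344; check Q = 0.0709

Direction: reverse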